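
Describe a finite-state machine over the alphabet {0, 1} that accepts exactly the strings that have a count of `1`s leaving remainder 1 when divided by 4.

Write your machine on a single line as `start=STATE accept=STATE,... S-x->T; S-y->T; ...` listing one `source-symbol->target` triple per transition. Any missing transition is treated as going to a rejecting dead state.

Keep the running count of `1`s modulo 4: each `1` advances along the cycle s0 → s1 → s2 → s3 → s0 while other symbols loop. Accept at s1.
4 states suffice.
        0   1  
>  s0   s0  s1 
 * s1   s1  s2 
   s2   s2  s3 
   s3   s3  s0 
(> = start, * = accepting)

start=s0; accept=s1; s0-0->s0; s0-1->s1; s1-0->s1; s1-1->s2; s2-0->s2; s2-1->s3; s3-0->s3; s3-1->s0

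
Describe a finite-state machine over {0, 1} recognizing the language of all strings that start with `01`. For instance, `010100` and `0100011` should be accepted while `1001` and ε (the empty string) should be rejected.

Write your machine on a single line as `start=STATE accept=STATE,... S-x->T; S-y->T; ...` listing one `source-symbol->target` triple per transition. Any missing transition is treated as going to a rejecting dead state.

Check the first 2 symbols one by one: S0 through S1 record how many have matched `01` so far; any wrong symbol goes to the dead state S3. After all 2 match we enter the accepting sink S2.
With 4 states:
        0   1  
>  S0   S1  S3 
   S1   S3  S2 
 * S2   S2  S2 
   S3   S3  S3 
(> = start, * = accepting)

start=S0; accept=S2; S0-0->S1; S0-1->S3; S1-0->S3; S1-1->S2; S2-0->S2; S2-1->S2; S3-0->S3; S3-1->S3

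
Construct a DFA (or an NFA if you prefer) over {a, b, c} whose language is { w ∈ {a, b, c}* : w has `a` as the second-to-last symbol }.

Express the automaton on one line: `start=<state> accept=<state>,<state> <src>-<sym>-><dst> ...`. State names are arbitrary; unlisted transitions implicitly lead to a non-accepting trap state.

start=q0 accept=q4,q5,q6 q0-a->q1 q0-b->q2 q0-c->q3 q1-a->q4 q1-b->q5 q1-c->q6 q2-a->q7 q2-b->q8 q2-c->q9 q3-a->q10 q3-b->q11 q3-c->q12 q4-a->q4 q4-b->q5 q4-c->q6 q5-a->q7 q5-b->q8 q5-c->q9 q6-a->q10 q6-b->q11 q6-c->q12 q7-a->q4 q7-b->q5 q7-c->q6 q8-a->q7 q8-b->q8 q8-c->q9 q9-a->q10 q9-b->q11 q9-c->q12 q10-a->q4 q10-b->q5 q10-c->q6 q11-a->q7 q11-b->q8 q11-c->q9 q12-a->q10 q12-b->q11 q12-c->q12

Because acceptance depends on a position counted from the end, the machine has to buffer the most recent 2 symbols. Make each state the string of the last up-to-2 symbols read; on input `x` shift the window left and append `x`. Accept when the buffered window has length 2 and begins with `a`.
          a    b    c  
>  q0     q1   q2   q3 
   q1     q4   q5   q6 
   q2     q7   q8   q9 
   q3    q10  q11  q12 
 * q4     q4   q5   q6 
 * q5     q7   q8   q9 
 * q6    q10  q11  q12 
   q7     q4   q5   q6 
   q8     q7   q8   q9 
   q9    q10  q11  q12 
   q10    q4   q5   q6 
   q11    q7   q8   q9 
   q12   q10  q11  q12 
(> = start, * = accepting)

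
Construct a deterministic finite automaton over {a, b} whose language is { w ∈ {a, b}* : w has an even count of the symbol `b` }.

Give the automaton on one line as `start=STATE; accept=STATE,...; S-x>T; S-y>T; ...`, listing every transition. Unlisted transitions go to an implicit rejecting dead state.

The only thing that matters is how many `b`s have appeared, reduced mod 2. Use one state per residue: q0 for 0, …, q1 for 1. Reading `b` moves to the next residue; anything else stays put. q0 is accepting.
A 2-state machine:
        a   b  
>* q0   q0  q1 
   q1   q1  q0 
(> = start, * = accepting)

start=q0; accept=q0; q0-a>q0; q0-b>q1; q1-a>q1; q1-b>q0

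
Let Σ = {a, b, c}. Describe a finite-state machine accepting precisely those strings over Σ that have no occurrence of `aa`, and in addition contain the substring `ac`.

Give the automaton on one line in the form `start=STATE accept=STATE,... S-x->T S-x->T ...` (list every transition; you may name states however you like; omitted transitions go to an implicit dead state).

Handle the two conditions separately and then intersect. The first has 3 states tracking partial matches of the forbidden pattern `aa`; the second has 3 states tracking whether and how much of `ac` has been seen. A product state is a pair (one from each), accepting exactly when both do. After merging equivalent states the machine shrinks.
5 states suffice.
        a   b   c  
>  q0   q1  q0  q0 
   q1   q2  q0  q3 
   q2   q2  q2  q2 
 * q3   q4  q3  q3 
 * q4   q2  q3  q3 
(> = start, * = accepting)

start=q0 accept=q3,q4 q0-a->q1 q0-b->q0 q0-c->q0 q1-a->q2 q1-b->q0 q1-c->q3 q2-a->q2 q2-b->q2 q2-c->q2 q3-a->q4 q3-b->q3 q3-c->q3 q4-a->q2 q4-b->q3 q4-c->q3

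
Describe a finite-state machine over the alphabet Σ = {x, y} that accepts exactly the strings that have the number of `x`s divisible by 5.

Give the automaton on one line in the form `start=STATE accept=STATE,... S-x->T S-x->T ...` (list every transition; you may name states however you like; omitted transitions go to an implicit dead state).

start=q0 accept=q0 q0-x->q1 q0-y->q0 q1-x->q2 q1-y->q1 q2-x->q3 q2-y->q2 q3-x->q4 q3-y->q3 q4-x->q0 q4-y->q4

Keep the running count of `x`s modulo 5: each `x` advances along the cycle q0 → q1 → q2 → q3 → q4 → q0 while other symbols loop. Accept at q0.
        x   y  
>* q0   q1  q0 
   q1   q2  q1 
   q2   q3  q2 
   q3   q4  q3 
   q4   q0  q4 
(> = start, * = accepting)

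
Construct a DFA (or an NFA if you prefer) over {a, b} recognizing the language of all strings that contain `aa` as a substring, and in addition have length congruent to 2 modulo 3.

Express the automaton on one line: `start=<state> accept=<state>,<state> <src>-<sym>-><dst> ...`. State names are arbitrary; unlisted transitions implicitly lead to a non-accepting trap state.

Run two small machines in parallel and take their product. One (3 states) tracks whether and how much of `aa` has been seen; the other (3 states) tracks the input length modulo 3. Each combined state is a pair, one component from each; accept when both components accept.
9 states suffice.
        a   b  
>  s0   s1  s2 
   s1   s3  s4 
   s2   s5  s4 
 * s3   s6  s6 
   s4   s7  s0 
   s5   s6  s0 
   s6   s8  s8 
   s7   s8  s2 
   s8   s3  s3 
(> = start, * = accepting)

start=s0 accept=s3 s0-a->s1 s0-b->s2 s1-a->s3 s1-b->s4 s2-a->s5 s2-b->s4 s3-a->s6 s3-b->s6 s4-a->s7 s4-b->s0 s5-a->s6 s5-b->s0 s6-a->s8 s6-b->s8 s7-a->s8 s7-b->s2 s8-a->s3 s8-b->s3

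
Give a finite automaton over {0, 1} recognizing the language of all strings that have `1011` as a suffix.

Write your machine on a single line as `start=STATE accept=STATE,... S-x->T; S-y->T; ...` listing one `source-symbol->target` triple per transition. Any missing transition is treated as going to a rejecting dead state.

Let each state record the length of the longest suffix of the input read so far that is also a prefix of `1011`. q1 means the last symbol is `1`; q2 means the last 2 symbols are `10`; q3 means the last 3 symbols are `101`; q4 means the last 4 symbols are `1011`. Accept only at q4, where the string currently ends in `1011`.
        0   1  
>  q0   q0  q1 
   q1   q2  q1 
   q2   q0  q3 
   q3   q2  q4 
 * q4   q2  q1 
(> = start, * = accepting)

start=q0; accept=q4; q0-0->q0; q0-1->q1; q1-0->q2; q1-1->q1; q2-0->q0; q2-1->q3; q3-0->q2; q3-1->q4; q4-0->q2; q4-1->q1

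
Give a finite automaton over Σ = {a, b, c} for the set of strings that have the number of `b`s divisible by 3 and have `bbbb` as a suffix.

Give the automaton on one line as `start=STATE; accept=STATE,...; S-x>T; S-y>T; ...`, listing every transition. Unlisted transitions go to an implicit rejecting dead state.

start=q0; accept=q14; q0-a>q0; q0-b>q1; q0-c>q0; q1-a>q2; q1-b>q3; q1-c>q2; q2-a>q2; q2-b>q4; q2-c>q2; q3-a>q5; q3-b>q6; q3-c>q5; q4-a>q5; q4-b>q7; q4-c>q5; q5-a>q5; q5-b>q8; q5-c>q5; q6-a>q0; q6-b>q9; q6-c>q0; q7-a>q0; q7-b>q10; q7-c>q0; q8-a>q0; q8-b>q11; q8-c>q0; q9-a>q2; q9-b>q12; q9-c>q2; q10-a>q2; q10-b>q12; q10-c>q2; q11-a>q2; q11-b>q13; q11-c>q2; q12-a>q5; q12-b>q14; q12-c>q5; q13-a>q5; q13-b>q14; q13-c>q5; q14-a>q0; q14-b>q9; q14-c>q0

Run two small machines in parallel and take their product. The first has 3 states tracking the count of `b`s modulo 3; the second has 5 states tracking how much of the suffix `bbbb` has currently been matched. A product state is a pair (one from each), accepting exactly when both do.
With 15 states:
          a    b    c  
>  q0     q0   q1   q0 
   q1     q2   q3   q2 
   q2     q2   q4   q2 
   q3     q5   q6   q5 
   q4     q5   q7   q5 
   q5     q5   q8   q5 
   q6     q0   q9   q0 
   q7     q0  q10   q0 
   q8     q0  q11   q0 
   q9     q2  q12   q2 
   q10    q2  q12   q2 
   q11    q2  q13   q2 
   q12    q5  q14   q5 
   q13    q5  q14   q5 
 * q14    q0   q9   q0 
(> = start, * = accepting)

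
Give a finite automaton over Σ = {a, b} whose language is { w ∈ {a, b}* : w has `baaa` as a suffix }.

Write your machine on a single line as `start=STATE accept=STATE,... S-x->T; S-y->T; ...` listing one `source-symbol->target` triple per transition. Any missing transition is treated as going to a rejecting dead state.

Let each state record the length of the longest suffix of the input read so far that is also a prefix of `baaa`. q1 means the last symbol is `b`; q2 means the last 2 symbols are `ba`; q3 means the last 3 symbols are `baa`; q4 means the last 4 symbols are `baaa`. Accept only at q4, where the string currently ends in `baaa`.
With 5 states:
        a   b  
>  q0   q0  q1 
   q1   q2  q1 
   q2   q3  q1 
   q3   q4  q1 
 * q4   q0  q1 
(> = start, * = accepting)

start=q0; accept=q4; q0-a->q0; q0-b->q1; q1-a->q2; q1-b->q1; q2-a->q3; q2-b->q1; q3-a->q4; q3-b->q1; q4-a->q0; q4-b->q1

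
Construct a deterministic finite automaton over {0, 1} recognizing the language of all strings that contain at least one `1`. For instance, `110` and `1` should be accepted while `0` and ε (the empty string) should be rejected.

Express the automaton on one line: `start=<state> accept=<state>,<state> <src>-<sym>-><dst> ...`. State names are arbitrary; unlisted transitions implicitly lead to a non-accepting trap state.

Only the number of `1`s matters, and only up to 2. Make a chain A → B → C advanced by each `1` (with C absorbing); every other symbol self-loops. The accepting set is {B, C}.
With 3 states:
       0  1 
>  A   A  B 
 * B   B  C 
 * C   C  C 
(> = start, * = accepting)

start=A accept=B,C A-0->A A-1->B B-0->B B-1->C C-0->C C-1->C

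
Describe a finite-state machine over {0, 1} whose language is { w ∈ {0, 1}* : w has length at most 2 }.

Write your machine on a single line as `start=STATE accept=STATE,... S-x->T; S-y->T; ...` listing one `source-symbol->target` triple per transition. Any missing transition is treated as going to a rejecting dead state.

start=A; accept=A,B,C; A-0->B; A-1->B; B-0->C; B-1->C; C-0->D; C-1->D; D-0->D; D-1->D

We only need to distinguish lengths 0, 1, …, 2, and '>2'. Chain A → B → C → D on every symbol, with D looping. Accepting states: {A, B, C}.
A 4-state machine:
       0  1 
>* A   B  B 
 * B   C  C 
 * C   D  D 
   D   D  D 
(> = start, * = accepting)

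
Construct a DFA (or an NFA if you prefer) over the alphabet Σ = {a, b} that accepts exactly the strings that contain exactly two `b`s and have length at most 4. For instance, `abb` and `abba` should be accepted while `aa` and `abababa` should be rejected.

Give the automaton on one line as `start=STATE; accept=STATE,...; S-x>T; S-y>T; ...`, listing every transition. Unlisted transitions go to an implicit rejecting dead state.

start=S0; accept=S5,S8,S9; S0-a>S1; S0-b>S2; S1-a>S3; S1-b>S4; S2-a>S4; S2-b>S5; S3-a>S6; S3-b>S7; S4-a>S7; S4-b>S8; S5-a>S8; S5-b>S6; S6-a>S6; S6-b>S6; S7-a>S6; S7-b>S9; S8-a>S9; S8-b>S6; S9-a>S6; S9-b>S6

Build one automaton per condition and run them in lockstep. One (4 states) tracks the count of `b`s, saturating at 3; the other (6 states) tracks the input length, saturating at 5. Each combined state is a pair, one component from each; accept when both components accept. Equivalent product states are then merged.
10 states suffice.
        a   b  
>  S0   S1  S2 
   S1   S3  S4 
   S2   S4  S5 
   S3   S6  S7 
   S4   S7  S8 
 * S5   S8  S6 
   S6   S6  S6 
   S7   S6  S9 
 * S8   S9  S6 
 * S9   S6  S6 
(> = start, * = accepting)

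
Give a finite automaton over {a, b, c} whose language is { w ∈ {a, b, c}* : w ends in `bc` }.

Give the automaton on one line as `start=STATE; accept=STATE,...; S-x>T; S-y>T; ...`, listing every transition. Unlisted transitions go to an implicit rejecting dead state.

Let each state record the length of the longest suffix of the input read so far that is also a prefix of `bc`. q1 means the last symbol is `b`; q2 means the last 2 symbols are `bc`. Accept only at q2, where the string currently ends in `bc`.
With 3 states:
        a   b   c  
>  q0   q0  q1  q0 
   q1   q0  q1  q2 
 * q2   q0  q1  q0 
(> = start, * = accepting)

start=q0; accept=q2; q0-a>q0; q0-b>q1; q0-c>q0; q1-a>q0; q1-b>q1; q1-c>q2; q2-a>q0; q2-b>q1; q2-c>q0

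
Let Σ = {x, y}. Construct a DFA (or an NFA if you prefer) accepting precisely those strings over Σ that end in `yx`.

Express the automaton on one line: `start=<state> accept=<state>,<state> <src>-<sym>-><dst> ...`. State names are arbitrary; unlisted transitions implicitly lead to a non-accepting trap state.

Let each state record the length of the longest suffix of the input read so far that is also a prefix of `yx`. q1 means the last symbol is `y`; q2 means the last 2 symbols are `yx`. Accept only at q2, where the string currently ends in `yx`.
        x   y  
>  q0   q0  q1 
   q1   q2  q1 
 * q2   q0  q1 
(> = start, * = accepting)

start=q0 accept=q2 q0-x->q0 q0-y->q1 q1-x->q2 q1-y->q1 q2-x->q0 q2-y->q1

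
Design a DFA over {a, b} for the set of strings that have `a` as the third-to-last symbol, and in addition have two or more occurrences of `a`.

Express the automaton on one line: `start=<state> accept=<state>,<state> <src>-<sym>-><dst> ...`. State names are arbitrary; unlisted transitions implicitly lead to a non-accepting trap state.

start=q0 accept=q4,q5,q6,q8 q0-a->q1 q0-b->q0 q1-a->q2 q1-b->q3 q2-a->q4 q2-b->q5 q3-a->q6 q3-b->q7 q4-a->q4 q4-b->q5 q5-a->q6 q5-b->q8 q6-a->q2 q6-b->q9 q7-a->q10 q7-b->q7 q8-a->q10 q8-b->q7 q9-a->q6 q9-b->q8 q10-a->q2 q10-b->q9

Build one automaton per condition and run them in lockstep. One (15 states) tracks the last 3 symbols read; the other (4 states) tracks the count of `a`s, saturating at 3. Each combined state is a pair, one component from each; accept when both components accept. After merging equivalent states the machine shrinks.
With 11 states:
          a    b  
>  q0     q1   q0 
   q1     q2   q3 
   q2     q4   q5 
   q3     q6   q7 
 * q4     q4   q5 
 * q5     q6   q8 
 * q6     q2   q9 
   q7    q10   q7 
 * q8    q10   q7 
   q9     q6   q8 
   q10    q2   q9 
(> = start, * = accepting)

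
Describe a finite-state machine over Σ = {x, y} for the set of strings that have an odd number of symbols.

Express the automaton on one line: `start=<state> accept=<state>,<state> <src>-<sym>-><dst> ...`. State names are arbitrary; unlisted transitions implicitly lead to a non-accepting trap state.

start=q0 accept=q1 q0-x->q1 q0-y->q1 q1-x->q0 q1-y->q0

Count input length modulo 2: every symbol advances one step around the cycle q0 → q1 → q0. Accept at q1.
        x   y  
>  q0   q1  q1 
 * q1   q0  q0 
(> = start, * = accepting)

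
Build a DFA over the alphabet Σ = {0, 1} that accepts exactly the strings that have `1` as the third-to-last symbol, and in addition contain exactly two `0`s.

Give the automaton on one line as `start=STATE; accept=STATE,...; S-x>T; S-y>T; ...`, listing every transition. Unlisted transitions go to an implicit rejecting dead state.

start=q0; accept=q10,q12,q13,q14; q0-0>q1; q0-1>q2; q1-0>q3; q1-1>q4; q2-0>q5; q2-1>q2; q3-0>q6; q3-1>q7; q4-0>q8; q4-1>q9; q5-0>q10; q5-1>q4; q6-0>q6; q6-1>q6; q7-0>q6; q7-1>q11; q8-0>q6; q8-1>q12; q9-0>q13; q9-1>q9; q10-0>q6; q10-1>q7; q11-0>q6; q11-1>q14; q12-0>q6; q12-1>q11; q13-0>q6; q13-1>q12; q14-0>q6; q14-1>q14

Run two small machines in parallel and take their product. One (15 states) tracks the last 3 symbols read; the other (4 states) tracks the count of `0`s, saturating at 3. Each combined state is a pair, one component from each; accept when both components accept. After merging equivalent states the machine shrinks.
A 15-state machine:
          0    1  
>  q0     q1   q2 
   q1     q3   q4 
   q2     q5   q2 
   q3     q6   q7 
   q4     q8   q9 
   q5    q10   q4 
   q6     q6   q6 
   q7     q6  q11 
   q8     q6  q12 
   q9    q13   q9 
 * q10    q6   q7 
   q11    q6  q14 
 * q12    q6  q11 
 * q13    q6  q12 
 * q14    q6  q14 
(> = start, * = accepting)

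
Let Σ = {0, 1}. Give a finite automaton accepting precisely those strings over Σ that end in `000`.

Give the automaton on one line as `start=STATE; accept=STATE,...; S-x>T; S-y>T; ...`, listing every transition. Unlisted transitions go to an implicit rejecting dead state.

start=s0; accept=s3; s0-0>s1; s0-1>s0; s1-0>s2; s1-1>s0; s2-0>s3; s2-1>s0; s3-0>s3; s3-1>s0

Let each state record the length of the longest suffix of the input read so far that is also a prefix of `000`. s1 means the last symbol is `0`; s2 means the last 2 symbols are `00`; s3 means the last 3 symbols are `000`. Accept only at s3, where the string currently ends in `000`.
With 4 states:
        0   1  
>  s0   s1  s0 
   s1   s2  s0 
   s2   s3  s0 
 * s3   s3  s0 
(> = start, * = accepting)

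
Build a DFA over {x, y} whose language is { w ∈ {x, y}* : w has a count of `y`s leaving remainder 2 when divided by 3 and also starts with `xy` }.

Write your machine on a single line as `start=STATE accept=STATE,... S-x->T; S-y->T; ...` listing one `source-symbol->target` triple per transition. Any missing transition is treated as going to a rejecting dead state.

Handle the two conditions separately and then intersect. One (3 states) tracks the count of `y`s modulo 3; the other (4 states) tracks whether the input so far still matches the prefix `xy`. Each combined state is a pair, one component from each; accept when both components accept.
With 8 states:
       x  y 
>  A   B  C 
   B   D  E 
   C   C  F 
   D   D  C 
   E   E  G 
   F   F  D 
 * G   G  H 
   H   H  E 
(> = start, * = accepting)

start=A; accept=G; A-x->B; A-y->C; B-x->D; B-y->E; C-x->C; C-y->F; D-x->D; D-y->C; E-x->E; E-y->G; F-x->F; F-y->D; G-x->G; G-y->H; H-x->H; H-y->E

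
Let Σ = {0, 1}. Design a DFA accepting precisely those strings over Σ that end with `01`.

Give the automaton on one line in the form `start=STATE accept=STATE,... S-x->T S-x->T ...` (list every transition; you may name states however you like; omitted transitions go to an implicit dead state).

Let each state record the length of the longest suffix of the input read so far that is also a prefix of `01`. s1 means the last symbol is `0`; s2 means the last 2 symbols are `01`. Accept only at s2, where the string currently ends in `01`.
With 3 states:
        0   1  
>  s0   s1  s0 
   s1   s1  s2 
 * s2   s1  s0 
(> = start, * = accepting)

start=s0 accept=s2 s0-0->s1 s0-1->s0 s1-0->s1 s1-1->s2 s2-0->s1 s2-1->s0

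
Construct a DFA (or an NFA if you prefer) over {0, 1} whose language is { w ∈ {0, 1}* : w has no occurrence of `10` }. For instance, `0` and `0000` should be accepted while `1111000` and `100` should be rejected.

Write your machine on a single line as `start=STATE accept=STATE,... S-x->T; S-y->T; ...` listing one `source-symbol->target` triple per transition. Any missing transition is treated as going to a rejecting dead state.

start=q0; accept=q0,q1; q0-0->q0; q0-1->q1; q1-0->q2; q1-1->q1; q2-0->q2; q2-1->q2

Track partial matches of the forbidden pattern `10`. State q2 is a dead state reached once `10` has occurred; every other state accepts. q0 means no part of `10` is currently matched.
3 states suffice.
        0   1  
>* q0   q0  q1 
 * q1   q2  q1 
   q2   q2  q2 
(> = start, * = accepting)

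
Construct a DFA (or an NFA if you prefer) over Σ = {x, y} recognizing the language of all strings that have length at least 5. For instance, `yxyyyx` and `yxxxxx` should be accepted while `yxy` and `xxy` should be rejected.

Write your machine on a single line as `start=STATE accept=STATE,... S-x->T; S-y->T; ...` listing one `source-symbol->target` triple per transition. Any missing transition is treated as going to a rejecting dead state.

Count input length up to 6: every symbol moves from S0 toward S6, which means 'more than 5' and absorbs. Accept from {S5, S6}.
With 7 states:
        x   y  
>  S0   S1  S1 
   S1   S2  S2 
   S2   S3  S3 
   S3   S4  S4 
   S4   S5  S5 
 * S5   S6  S6 
 * S6   S6  S6 
(> = start, * = accepting)

start=S0; accept=S5,S6; S0-x->S1; S0-y->S1; S1-x->S2; S1-y->S2; S2-x->S3; S2-y->S3; S3-x->S4; S3-y->S4; S4-x->S5; S4-y->S5; S5-x->S6; S5-y->S6; S6-x->S6; S6-y->S6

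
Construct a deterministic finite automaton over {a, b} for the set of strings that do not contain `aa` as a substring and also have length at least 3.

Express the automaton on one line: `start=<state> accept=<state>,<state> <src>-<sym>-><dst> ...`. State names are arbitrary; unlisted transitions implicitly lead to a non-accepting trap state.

start=s0 accept=s7,s8,s10,s11 s0-a->s1 s0-b->s2 s1-a->s3 s1-b->s4 s2-a->s5 s2-b->s4 s3-a->s6 s3-b->s6 s4-a->s7 s4-b->s8 s5-a->s6 s5-b->s8 s6-a->s9 s6-b->s9 s7-a->s9 s7-b->s10 s8-a->s11 s8-b->s10 s9-a->s9 s9-b->s9 s10-a->s11 s10-b->s10 s11-a->s9 s11-b->s10

Handle the two conditions separately and then intersect. One (3 states) tracks partial matches of the forbidden pattern `aa`; the other (5 states) tracks the input length, saturating at 4. Each combined state is a pair, one component from each; accept when both components accept.
12 states suffice.
          a    b  
>  s0     s1   s2 
   s1     s3   s4 
   s2     s5   s4 
   s3     s6   s6 
   s4     s7   s8 
   s5     s6   s8 
   s6     s9   s9 
 * s7     s9  s10 
 * s8    s11  s10 
   s9     s9   s9 
 * s10   s11  s10 
 * s11    s9  s10 
(> = start, * = accepting)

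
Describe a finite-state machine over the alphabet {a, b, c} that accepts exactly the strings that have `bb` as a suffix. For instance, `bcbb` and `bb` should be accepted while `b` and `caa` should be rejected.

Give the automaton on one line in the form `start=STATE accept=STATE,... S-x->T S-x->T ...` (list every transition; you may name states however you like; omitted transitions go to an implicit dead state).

Let each state record the length of the longest suffix of the input read so far that is also a prefix of `bb`. q1 means the last symbol is `b`; q2 means the last 2 symbols are `bb`. Accept only at q2, where the string currently ends in `bb`.
A 3-state machine:
        a   b   c  
>  q0   q0  q1  q0 
   q1   q0  q2  q0 
 * q2   q0  q2  q0 
(> = start, * = accepting)

start=q0 accept=q2 q0-a->q0 q0-b->q1 q0-c->q0 q1-a->q0 q1-b->q2 q1-c->q0 q2-a->q0 q2-b->q2 q2-c->q0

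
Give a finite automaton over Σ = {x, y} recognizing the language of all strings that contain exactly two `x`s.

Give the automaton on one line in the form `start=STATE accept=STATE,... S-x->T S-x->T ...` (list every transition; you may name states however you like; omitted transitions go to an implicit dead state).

Only the number of `x`s matters, and only up to 3. Make a chain S0 → S1 → S2 → S3 advanced by each `x` (with S3 absorbing); every other symbol self-loops. The accepting set is {S2}.
A 4-state machine:
        x   y  
>  S0   S1  S0 
   S1   S2  S1 
 * S2   S3  S2 
   S3   S3  S3 
(> = start, * = accepting)

start=S0 accept=S2 S0-x->S1 S0-y->S0 S1-x->S2 S1-y->S1 S2-x->S3 S2-y->S2 S3-x->S3 S3-y->S3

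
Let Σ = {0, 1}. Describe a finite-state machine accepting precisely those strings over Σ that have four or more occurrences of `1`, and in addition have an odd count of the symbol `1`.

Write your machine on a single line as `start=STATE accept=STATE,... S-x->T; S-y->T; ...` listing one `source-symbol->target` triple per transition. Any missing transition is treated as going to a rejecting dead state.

Build one automaton per condition and run them in lockstep. The first has 6 states tracking the count of `1`s, saturating at 5; the second has 2 states tracking the count of `1`s modulo 2. A product state is a pair (one from each), accepting exactly when both do.
With 7 states:
        0   1  
>  q0   q0  q1 
   q1   q1  q2 
   q2   q2  q3 
   q3   q3  q4 
   q4   q4  q5 
 * q5   q5  q6 
   q6   q6  q5 
(> = start, * = accepting)

start=q0; accept=q5; q0-0->q0; q0-1->q1; q1-0->q1; q1-1->q2; q2-0->q2; q2-1->q3; q3-0->q3; q3-1->q4; q4-0->q4; q4-1->q5; q5-0->q5; q5-1->q6; q6-0->q6; q6-1->q5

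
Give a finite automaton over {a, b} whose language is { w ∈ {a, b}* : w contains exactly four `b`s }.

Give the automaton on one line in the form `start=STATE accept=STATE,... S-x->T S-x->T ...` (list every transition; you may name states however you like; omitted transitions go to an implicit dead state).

Count `b`s, saturating at 5: states S0 through S4 mean 0 through 4 `b`s seen; S5 means more than 4. Each `b` increments (capped at S5); other symbols loop. Accept from {S4}.
A 6-state machine:
        a   b  
>  S0   S0  S1 
   S1   S1  S2 
   S2   S2  S3 
   S3   S3  S4 
 * S4   S4  S5 
   S5   S5  S5 
(> = start, * = accepting)

start=S0 accept=S4 S0-a->S0 S0-b->S1 S1-a->S1 S1-b->S2 S2-a->S2 S2-b->S3 S3-a->S3 S3-b->S4 S4-a->S4 S4-b->S5 S5-a->S5 S5-b->S5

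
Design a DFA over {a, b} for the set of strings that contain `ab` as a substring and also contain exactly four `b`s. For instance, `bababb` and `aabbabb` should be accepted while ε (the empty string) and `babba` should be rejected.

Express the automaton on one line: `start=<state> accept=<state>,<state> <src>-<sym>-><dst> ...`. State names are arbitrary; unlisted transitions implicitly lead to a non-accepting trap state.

Run two small machines in parallel and take their product. The first has 3 states tracking whether and how much of `ab` has been seen; the second has 6 states tracking the count of `b`s, saturating at 5. A product state is a pair (one from each), accepting exactly when both do.
17 states suffice.
          a    b  
>  s0     s1   s2 
   s1     s1   s3 
   s2     s4   s5 
   s3     s3   s6 
   s4     s4   s6 
   s5     s7   s8 
   s6     s6   s9 
   s7     s7   s9 
   s8    s10  s11 
   s9     s9  s12 
   s10   s10  s12 
   s11   s13  s14 
 * s12   s12  s15 
   s13   s13  s15 
   s14   s16  s14 
   s15   s15  s15 
   s16   s16  s15 
(> = start, * = accepting)

start=s0 accept=s12 s0-a->s1 s0-b->s2 s1-a->s1 s1-b->s3 s2-a->s4 s2-b->s5 s3-a->s3 s3-b->s6 s4-a->s4 s4-b->s6 s5-a->s7 s5-b->s8 s6-a->s6 s6-b->s9 s7-a->s7 s7-b->s9 s8-a->s10 s8-b->s11 s9-a->s9 s9-b->s12 s10-a->s10 s10-b->s12 s11-a->s13 s11-b->s14 s12-a->s12 s12-b->s15 s13-a->s13 s13-b->s15 s14-a->s16 s14-b->s14 s15-a->s15 s15-b->s15 s16-a->s16 s16-b->s15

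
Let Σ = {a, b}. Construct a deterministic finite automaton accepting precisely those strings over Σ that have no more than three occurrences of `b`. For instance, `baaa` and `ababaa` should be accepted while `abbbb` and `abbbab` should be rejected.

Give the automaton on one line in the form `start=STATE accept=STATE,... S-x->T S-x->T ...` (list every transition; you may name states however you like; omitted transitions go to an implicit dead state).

start=q0 accept=q0,q1,q2,q3 q0-a->q0 q0-b->q1 q1-a->q1 q1-b->q2 q2-a->q2 q2-b->q3 q3-a->q3 q3-b->q4 q4-a->q4 q4-b->q4

Only the number of `b`s matters, and only up to 4. Make a chain q0 → q1 → q2 → q3 → q4 advanced by each `b` (with q4 absorbing); every other symbol self-loops. The accepting set is {q0, q1, q2, q3}.
With 5 states:
        a   b  
>* q0   q0  q1 
 * q1   q1  q2 
 * q2   q2  q3 
 * q3   q3  q4 
   q4   q4  q4 
(> = start, * = accepting)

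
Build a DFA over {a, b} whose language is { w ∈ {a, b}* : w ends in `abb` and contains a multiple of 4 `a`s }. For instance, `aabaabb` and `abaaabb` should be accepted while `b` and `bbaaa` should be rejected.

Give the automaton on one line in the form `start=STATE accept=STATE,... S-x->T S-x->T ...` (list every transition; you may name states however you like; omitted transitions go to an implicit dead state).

Build one automaton per condition and run them in lockstep. One (4 states) tracks how much of the suffix `abb` has currently been matched; the other (4 states) tracks the count of `a`s modulo 4. Each combined state is a pair, one component from each; accept when both components accept.
With 16 states:
          a    b  
>  q0     q1   q0 
   q1     q2   q3 
   q2     q4   q5 
   q3     q2   q6 
   q4     q7   q8 
   q5     q4   q9 
   q6     q2  q10 
   q7     q1  q11 
   q8     q7  q12 
   q9     q4  q13 
   q10    q2  q10 
   q11    q1  q14 
   q12    q7  q15 
   q13    q4  q13 
 * q14    q1   q0 
   q15    q7  q15 
(> = start, * = accepting)

start=q0 accept=q14 q0-a->q1 q0-b->q0 q1-a->q2 q1-b->q3 q2-a->q4 q2-b->q5 q3-a->q2 q3-b->q6 q4-a->q7 q4-b->q8 q5-a->q4 q5-b->q9 q6-a->q2 q6-b->q10 q7-a->q1 q7-b->q11 q8-a->q7 q8-b->q12 q9-a->q4 q9-b->q13 q10-a->q2 q10-b->q10 q11-a->q1 q11-b->q14 q12-a->q7 q12-b->q15 q13-a->q4 q13-b->q13 q14-a->q1 q14-b->q0 q15-a->q7 q15-b->q15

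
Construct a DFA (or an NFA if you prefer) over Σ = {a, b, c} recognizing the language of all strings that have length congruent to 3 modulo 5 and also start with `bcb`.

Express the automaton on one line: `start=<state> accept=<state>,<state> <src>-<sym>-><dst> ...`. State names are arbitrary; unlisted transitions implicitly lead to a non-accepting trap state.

start=S0 accept=S6 S0-a->S1 S0-b->S2 S0-c->S1 S1-a->S3 S1-b->S3 S1-c->S3 S2-a->S3 S2-b->S3 S2-c->S4 S3-a->S5 S3-b->S5 S3-c->S5 S4-a->S5 S4-b->S6 S4-c->S5 S5-a->S7 S5-b->S7 S5-c->S7 S6-a->S8 S6-b->S8 S6-c->S8 S7-a->S9 S7-b->S9 S7-c->S9 S8-a->S10 S8-b->S10 S8-c->S10 S9-a->S1 S9-b->S1 S9-c->S1 S10-a->S11 S10-b->S11 S10-c->S11 S11-a->S12 S11-b->S12 S11-c->S12 S12-a->S6 S12-b->S6 S12-c->S6

Build one automaton per condition and run them in lockstep. One (5 states) tracks the input length modulo 5; the other (5 states) tracks whether the input so far still matches the prefix `bcb`. Each combined state is a pair, one component from each; accept when both components accept.
With 13 states:
          a    b    c  
>  S0     S1   S2   S1 
   S1     S3   S3   S3 
   S2     S3   S3   S4 
   S3     S5   S5   S5 
   S4     S5   S6   S5 
   S5     S7   S7   S7 
 * S6     S8   S8   S8 
   S7     S9   S9   S9 
   S8    S10  S10  S10 
   S9     S1   S1   S1 
   S10   S11  S11  S11 
   S11   S12  S12  S12 
   S12    S6   S6   S6 
(> = start, * = accepting)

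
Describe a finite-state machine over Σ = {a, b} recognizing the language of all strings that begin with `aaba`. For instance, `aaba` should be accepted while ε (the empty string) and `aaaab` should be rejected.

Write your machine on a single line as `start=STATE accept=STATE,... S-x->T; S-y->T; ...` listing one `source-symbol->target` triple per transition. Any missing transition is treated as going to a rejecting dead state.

Walk along `aaba` while the input agrees: from s0 take `a` to s1, and so on. Any deviation drops to the rejecting sink s5. Once s4 is reached the prefix is confirmed and every continuation is accepted.
A 6-state machine:
        a   b  
>  s0   s1  s5 
   s1   s2  s5 
   s2   s5  s3 
   s3   s4  s5 
 * s4   s4  s4 
   s5   s5  s5 
(> = start, * = accepting)

start=s0; accept=s4; s0-a->s1; s0-b->s5; s1-a->s2; s1-b->s5; s2-a->s5; s2-b->s3; s3-a->s4; s3-b->s5; s4-a->s4; s4-b->s4; s5-a->s5; s5-b->s5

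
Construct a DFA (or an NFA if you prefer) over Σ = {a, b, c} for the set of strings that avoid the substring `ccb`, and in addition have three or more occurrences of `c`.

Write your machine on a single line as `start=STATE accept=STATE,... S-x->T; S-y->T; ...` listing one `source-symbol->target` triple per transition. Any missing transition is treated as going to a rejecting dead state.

Build one automaton per condition and run them in lockstep. One (4 states) tracks partial matches of the forbidden pattern `ccb`; the other (5 states) tracks the count of `c`s, saturating at 4. Each combined state is a pair, one component from each; accept when both components accept. After merging equivalent states the machine shrinks.
10 states suffice.
        a   b   c  
>  S0   S0  S0  S1 
   S1   S2  S2  S3 
   S2   S2  S2  S4 
   S3   S5  S6  S7 
   S4   S5  S5  S7 
   S5   S5  S5  S8 
   S6   S6  S6  S6 
 * S7   S9  S6  S7 
 * S8   S9  S9  S7 
 * S9   S9  S9  S8 
(> = start, * = accepting)

start=S0; accept=S7,S8,S9; S0-a->S0; S0-b->S0; S0-c->S1; S1-a->S2; S1-b->S2; S1-c->S3; S2-a->S2; S2-b->S2; S2-c->S4; S3-a->S5; S3-b->S6; S3-c->S7; S4-a->S5; S4-b->S5; S4-c->S7; S5-a->S5; S5-b->S5; S5-c->S8; S6-a->S6; S6-b->S6; S6-c->S6; S7-a->S9; S7-b->S6; S7-c->S7; S8-a->S9; S8-b->S9; S8-c->S7; S9-a->S9; S9-b->S9; S9-c->S8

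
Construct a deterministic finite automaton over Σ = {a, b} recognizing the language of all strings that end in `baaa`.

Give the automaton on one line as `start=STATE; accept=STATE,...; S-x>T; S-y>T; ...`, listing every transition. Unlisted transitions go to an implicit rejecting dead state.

Let each state record the length of the longest suffix of the input read so far that is also a prefix of `baaa`. q1 means the last symbol is `b`; q2 means the last 2 symbols are `ba`; q3 means the last 3 symbols are `baa`; q4 means the last 4 symbols are `baaa`. Accept only at q4, where the string currently ends in `baaa`.
With 5 states:
        a   b  
>  q0   q0  q1 
   q1   q2  q1 
   q2   q3  q1 
   q3   q4  q1 
 * q4   q0  q1 
(> = start, * = accepting)

start=q0; accept=q4; q0-a>q0; q0-b>q1; q1-a>q2; q1-b>q1; q2-a>q3; q2-b>q1; q3-a>q4; q3-b>q1; q4-a>q0; q4-b>q1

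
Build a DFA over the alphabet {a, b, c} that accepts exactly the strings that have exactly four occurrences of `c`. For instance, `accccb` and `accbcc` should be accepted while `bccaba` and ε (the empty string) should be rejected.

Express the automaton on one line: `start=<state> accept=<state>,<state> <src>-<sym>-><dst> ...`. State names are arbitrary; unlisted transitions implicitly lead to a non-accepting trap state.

Only the number of `c`s matters, and only up to 5. Make a chain q0 → q1 → q2 → q3 → q4 → q5 advanced by each `c` (with q5 absorbing); every other symbol self-loops. The accepting set is {q4}.
With 6 states:
        a   b   c  
>  q0   q0  q0  q1 
   q1   q1  q1  q2 
   q2   q2  q2  q3 
   q3   q3  q3  q4 
 * q4   q4  q4  q5 
   q5   q5  q5  q5 
(> = start, * = accepting)

start=q0 accept=q4 q0-a->q0 q0-b->q0 q0-c->q1 q1-a->q1 q1-b->q1 q1-c->q2 q2-a->q2 q2-b->q2 q2-c->q3 q3-a->q3 q3-b->q3 q3-c->q4 q4-a->q4 q4-b->q4 q4-c->q5 q5-a->q5 q5-b->q5 q5-c->q5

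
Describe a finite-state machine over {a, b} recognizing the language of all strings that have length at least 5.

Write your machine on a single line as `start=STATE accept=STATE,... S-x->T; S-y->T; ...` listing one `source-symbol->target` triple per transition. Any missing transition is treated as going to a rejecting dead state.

Count input length up to 6: every symbol moves from s0 toward s6, which means 'more than 5' and absorbs. Accept from {s5, s6}.
With 7 states:
        a   b  
>  s0   s1  s1 
   s1   s2  s2 
   s2   s3  s3 
   s3   s4  s4 
   s4   s5  s5 
 * s5   s6  s6 
 * s6   s6  s6 
(> = start, * = accepting)

start=s0; accept=s5,s6; s0-a->s1; s0-b->s1; s1-a->s2; s1-b->s2; s2-a->s3; s2-b->s3; s3-a->s4; s3-b->s4; s4-a->s5; s4-b->s5; s5-a->s6; s5-b->s6; s6-a->s6; s6-b->s6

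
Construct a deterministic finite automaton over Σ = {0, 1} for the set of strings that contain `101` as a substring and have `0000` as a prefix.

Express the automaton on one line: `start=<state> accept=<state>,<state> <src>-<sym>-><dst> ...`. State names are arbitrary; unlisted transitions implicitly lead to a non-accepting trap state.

start=q0 accept=q11 q0-0->q1 q0-1->q2 q1-0->q3 q1-1->q2 q2-0->q4 q2-1->q2 q3-0->q5 q3-1->q2 q4-0->q6 q4-1->q7 q5-0->q8 q5-1->q2 q6-0->q6 q6-1->q2 q7-0->q7 q7-1->q7 q8-0->q8 q8-1->q9 q9-0->q10 q9-1->q9 q10-0->q8 q10-1->q11 q11-0->q11 q11-1->q11

Build one automaton per condition and run them in lockstep. One (4 states) tracks whether and how much of `101` has been seen; the other (6 states) tracks whether the input so far still matches the prefix `0000`. Each combined state is a pair, one component from each; accept when both components accept.
12 states suffice.
          0    1  
>  q0     q1   q2 
   q1     q3   q2 
   q2     q4   q2 
   q3     q5   q2 
   q4     q6   q7 
   q5     q8   q2 
   q6     q6   q2 
   q7     q7   q7 
   q8     q8   q9 
   q9    q10   q9 
   q10    q8  q11 
 * q11   q11  q11 
(> = start, * = accepting)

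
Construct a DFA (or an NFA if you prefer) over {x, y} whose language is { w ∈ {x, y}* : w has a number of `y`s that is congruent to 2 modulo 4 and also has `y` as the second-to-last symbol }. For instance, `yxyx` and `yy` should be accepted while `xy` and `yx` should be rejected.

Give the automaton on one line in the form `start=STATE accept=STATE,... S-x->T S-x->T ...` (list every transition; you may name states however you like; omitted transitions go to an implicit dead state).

start=q0 accept=q6,q9 q0-x->q1 q0-y->q2 q1-x->q3 q1-y->q4 q2-x->q5 q2-y->q6 q3-x->q3 q3-y->q4 q4-x->q5 q4-y->q6 q5-x->q7 q5-y->q8 q6-x->q9 q6-y->q10 q7-x->q7 q7-y->q8 q8-x->q9 q8-y->q10 q9-x->q11 q9-y->q12 q10-x->q13 q10-y->q14 q11-x->q11 q11-y->q12 q12-x->q13 q12-y->q14 q13-x->q15 q13-y->q16 q14-x->q17 q14-y->q18 q15-x->q15 q15-y->q16 q16-x->q17 q16-y->q18 q17-x->q3 q17-y->q4 q18-x->q5 q18-y->q6

Build one automaton per condition and run them in lockstep. One (4 states) tracks the count of `y`s modulo 4; the other (7 states) tracks the last 2 symbols read. Each combined state is a pair, one component from each; accept when both components accept.
          x    y  
>  q0     q1   q2 
   q1     q3   q4 
   q2     q5   q6 
   q3     q3   q4 
   q4     q5   q6 
   q5     q7   q8 
 * q6     q9  q10 
   q7     q7   q8 
   q8     q9  q10 
 * q9    q11  q12 
   q10   q13  q14 
   q11   q11  q12 
   q12   q13  q14 
   q13   q15  q16 
   q14   q17  q18 
   q15   q15  q16 
   q16   q17  q18 
   q17    q3   q4 
   q18    q5   q6 
(> = start, * = accepting)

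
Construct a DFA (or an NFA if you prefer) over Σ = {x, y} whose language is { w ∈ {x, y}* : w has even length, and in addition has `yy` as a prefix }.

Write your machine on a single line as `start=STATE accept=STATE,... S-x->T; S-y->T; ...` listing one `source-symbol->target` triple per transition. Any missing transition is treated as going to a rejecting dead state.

Handle the two conditions separately and then intersect. The first has 2 states tracking the input length modulo 2; the second has 4 states tracking whether the input so far still matches the prefix `yy`. A product state is a pair (one from each), accepting exactly when both do. Equivalent product states are then merged.
A 5-state machine:
       x  y 
>  A   B  C 
   B   B  B 
   C   B  D 
 * D   E  E 
   E   D  D 
(> = start, * = accepting)

start=A; accept=D; A-x->B; A-y->C; B-x->B; B-y->B; C-x->B; C-y->D; D-x->E; D-y->E; E-x->D; E-y->D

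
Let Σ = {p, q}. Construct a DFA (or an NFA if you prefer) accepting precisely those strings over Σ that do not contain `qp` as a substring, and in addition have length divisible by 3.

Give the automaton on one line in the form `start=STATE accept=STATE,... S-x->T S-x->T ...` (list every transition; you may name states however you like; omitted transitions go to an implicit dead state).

Handle the two conditions separately and then intersect. One (3 states) tracks partial matches of the forbidden pattern `qp`; the other (3 states) tracks the input length modulo 3. Each combined state is a pair, one component from each; accept when both components accept. Equivalent product states are then merged.
7 states suffice.
       p  q 
>* A   B  C 
   B   D  E 
   C   F  E 
   D   A  G 
   E   F  G 
   F   F  F 
 * G   F  C 
(> = start, * = accepting)

start=A accept=A,G A-p->B A-q->C B-p->D B-q->E C-p->F C-q->E D-p->A D-q->G E-p->F E-q->G F-p->F F-q->F G-p->F G-q->C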